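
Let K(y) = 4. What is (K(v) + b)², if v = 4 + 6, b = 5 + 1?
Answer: 100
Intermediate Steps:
b = 6
v = 10
(K(v) + b)² = (4 + 6)² = 10² = 100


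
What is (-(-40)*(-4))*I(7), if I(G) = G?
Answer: -1120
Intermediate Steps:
(-(-40)*(-4))*I(7) = -(-40)*(-4)*7 = -10*16*7 = -160*7 = -1120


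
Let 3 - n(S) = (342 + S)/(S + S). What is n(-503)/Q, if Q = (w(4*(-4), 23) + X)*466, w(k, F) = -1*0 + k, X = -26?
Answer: -2857/19689432 ≈ -0.00014510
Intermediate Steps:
n(S) = 3 - (342 + S)/(2*S) (n(S) = 3 - (342 + S)/(S + S) = 3 - (342 + S)/(2*S))
w(k, F) = k (w(k, F) = 0 + k = k)
Q = -19572 (Q = (4*(-4) - 26)*466 = (-16 - 26)*466 = -42*466 = -19572)
n(-503)/Q = (5/2 - 171/(-503))/(-19572) = (5/2 - 171*(-1/503))*(-1/19572) = (5/2 + 171/503)*(-1/19572) = (2857/1006)*(-1/19572) = -2857/19689432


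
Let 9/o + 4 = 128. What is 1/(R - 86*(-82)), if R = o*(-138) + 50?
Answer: 62/439703 ≈ 0.00014100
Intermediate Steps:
o = 9/124 (o = 9/(-4 + 128) = 9/124 ≈ 0.072581)
R = 2479/62 (R = (9/124)*(-138) + 50 = -621/62 + 50 = 2479/62 ≈ 39.984)
1/(R - 86*(-82)) = 1/(2479/62 - 86*(-82)) = 1/(2479/62 + 7052) = 1/(439703/62) = 62/439703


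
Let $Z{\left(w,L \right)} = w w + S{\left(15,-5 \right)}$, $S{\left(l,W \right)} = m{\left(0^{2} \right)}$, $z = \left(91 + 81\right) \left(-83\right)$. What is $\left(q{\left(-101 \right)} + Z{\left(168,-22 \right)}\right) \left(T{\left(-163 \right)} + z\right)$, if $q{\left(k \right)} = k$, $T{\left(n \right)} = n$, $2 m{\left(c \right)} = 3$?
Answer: $- \frac{812179311}{2} \approx -4.0609 \cdot 10^{8}$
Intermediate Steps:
$m{\left(c \right)} = \frac{3}{2}$ ($m{\left(c \right)} = \frac{1}{2} \cdot 3 = \frac{3}{2}$)
$z = -14276$ ($z = 172 \left(-83\right) = -14276$)
$S{\left(l,W \right)} = \frac{3}{2}$
$Z{\left(w,L \right)} = \frac{3}{2} + w^{2}$ ($Z{\left(w,L \right)} = w w + \frac{3}{2} = w^{2} + \frac{3}{2} = \frac{3}{2} + w^{2}$)
$\left(q{\left(-101 \right)} + Z{\left(168,-22 \right)}\right) \left(T{\left(-163 \right)} + z\right) = \left(-101 + \left(\frac{3}{2} + 168^{2}\right)\right) \left(-163 - 14276\right) = \left(-101 + \left(\frac{3}{2} + 28224\right)\right) \left(-14439\right) = \left(-101 + \frac{56451}{2}\right) \left(-14439\right) = \frac{56249}{2} \left(-14439\right) = - \frac{812179311}{2}$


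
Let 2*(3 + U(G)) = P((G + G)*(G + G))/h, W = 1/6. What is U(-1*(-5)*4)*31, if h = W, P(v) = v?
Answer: 148707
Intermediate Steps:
W = ⅙ ≈ 0.16667
h = ⅙ ≈ 0.16667
U(G) = -3 + 12*G² (U(G) = -3 + (((G + G)*(G + G))/(⅙))/2 = -3 + (((2*G)*(2*G))*6)/2 = -3 + ((4*G²)*6)/2 = -3 + (24*G²)/2 = -3 + 12*G²)
U(-1*(-5)*4)*31 = (-3 + 12*(-1*(-5)*4)²)*31 = (-3 + 12*(5*4)²)*31 = (-3 + 12*20²)*31 = (-3 + 12*400)*31 = (-3 + 4800)*31 = 4797*31 = 148707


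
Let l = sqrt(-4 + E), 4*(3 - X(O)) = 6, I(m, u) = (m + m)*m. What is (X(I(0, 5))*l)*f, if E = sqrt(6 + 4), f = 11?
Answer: 33*sqrt(-4 + sqrt(10))/2 ≈ 15.102*I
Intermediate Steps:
E = sqrt(10) ≈ 3.1623
I(m, u) = 2*m**2 (I(m, u) = (2*m)*m = 2*m**2)
X(O) = 3/2 (X(O) = 3 - 1/4*6 = 3 - 3/2 = 3/2)
l = sqrt(-4 + sqrt(10)) ≈ 0.91527*I
(X(I(0, 5))*l)*f = (3*sqrt(-4 + sqrt(10))/2)*11 = 33*sqrt(-4 + sqrt(10))/2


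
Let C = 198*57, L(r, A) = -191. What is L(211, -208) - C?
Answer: -11477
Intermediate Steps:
C = 11286
L(211, -208) - C = -191 - 1*11286 = -191 - 11286 = -11477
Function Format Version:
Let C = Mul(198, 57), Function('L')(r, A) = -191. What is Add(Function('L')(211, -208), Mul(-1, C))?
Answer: -11477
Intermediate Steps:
C = 11286
Add(Function('L')(211, -208), Mul(-1, C)) = Add(-191, Mul(-1, 11286)) = Add(-191, -11286) = -11477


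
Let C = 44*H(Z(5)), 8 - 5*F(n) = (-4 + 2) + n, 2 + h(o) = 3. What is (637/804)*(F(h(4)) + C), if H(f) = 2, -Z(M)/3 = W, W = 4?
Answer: 286013/4020 ≈ 71.147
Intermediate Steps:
h(o) = 1 (h(o) = -2 + 3 = 1)
Z(M) = -12 (Z(M) = -3*4 = -12)
F(n) = 2 - n/5 (F(n) = 8/5 - ((-4 + 2) + n)/5 = 8/5 - (-2 + n)/5 = 8/5 + (2/5 - n/5) = 2 - n/5)
C = 88 (C = 44*2 = 88)
(637/804)*(F(h(4)) + C) = (637/804)*((2 - 1/5*1) + 88) = (637*(1/804))*((2 - 1/5) + 88) = 637*(9/5 + 88)/804 = (637/804)*(449/5) = 286013/4020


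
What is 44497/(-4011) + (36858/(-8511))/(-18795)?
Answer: -37660217843/3394796755 ≈ -11.094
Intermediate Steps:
44497/(-4011) + (36858/(-8511))/(-18795) = 44497*(-1/4011) + (36858*(-1/8511))*(-1/18795) = -44497/4011 - 12286/2837*(-1/18795) = -44497/4011 + 12286/53321415 = -37660217843/3394796755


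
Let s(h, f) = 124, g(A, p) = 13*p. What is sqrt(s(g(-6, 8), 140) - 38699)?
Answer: 5*I*sqrt(1543) ≈ 196.41*I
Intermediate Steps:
sqrt(s(g(-6, 8), 140) - 38699) = sqrt(124 - 38699) = sqrt(-38575) = 5*I*sqrt(1543)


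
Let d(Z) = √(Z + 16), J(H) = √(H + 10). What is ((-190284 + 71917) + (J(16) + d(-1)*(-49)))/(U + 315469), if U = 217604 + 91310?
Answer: -118367/624383 - 49*√15/624383 + √26/624383 ≈ -0.18987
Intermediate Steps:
U = 308914
J(H) = √(10 + H)
d(Z) = √(16 + Z)
((-190284 + 71917) + (J(16) + d(-1)*(-49)))/(U + 315469) = ((-190284 + 71917) + (√(10 + 16) + √(16 - 1)*(-49)))/(308914 + 315469) = (-118367 + (√26 + √15*(-49)))/624383 = (-118367 + (√26 - 49*√15))*(1/624383) = (-118367 + √26 - 49*√15)*(1/624383) = -118367/624383 - 49*√15/624383 + √26/624383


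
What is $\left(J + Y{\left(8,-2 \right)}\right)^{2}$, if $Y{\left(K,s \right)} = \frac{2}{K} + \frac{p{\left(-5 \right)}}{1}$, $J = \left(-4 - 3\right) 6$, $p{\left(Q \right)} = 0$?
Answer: $\frac{27889}{16} \approx 1743.1$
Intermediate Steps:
$J = -42$ ($J = \left(-7\right) 6 = -42$)
$Y{\left(K,s \right)} = \frac{2}{K}$ ($Y{\left(K,s \right)} = \frac{2}{K} + \frac{0}{1} = \frac{2}{K} + 0 \cdot 1 = \frac{2}{K} + 0 = \frac{2}{K}$)
$\left(J + Y{\left(8,-2 \right)}\right)^{2} = \left(-42 + \frac{2}{8}\right)^{2} = \left(-42 + 2 \cdot \frac{1}{8}\right)^{2} = \left(-42 + \frac{1}{4}\right)^{2} = \left(- \frac{167}{4}\right)^{2} = \frac{27889}{16}$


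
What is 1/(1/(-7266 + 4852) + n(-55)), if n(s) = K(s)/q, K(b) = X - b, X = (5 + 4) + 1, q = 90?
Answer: 10863/7841 ≈ 1.3854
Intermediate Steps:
X = 10 (X = 9 + 1 = 10)
K(b) = 10 - b
n(s) = ⅑ - s/90 (n(s) = (10 - s)/90 = (10 - s)*(1/90) = ⅑ - s/90)
1/(1/(-7266 + 4852) + n(-55)) = 1/(1/(-7266 + 4852) + (⅑ - 1/90*(-55))) = 1/(1/(-2414) + (⅑ + 11/18)) = 1/(-1/2414 + 13/18) = 1/(7841/10863) = 10863/7841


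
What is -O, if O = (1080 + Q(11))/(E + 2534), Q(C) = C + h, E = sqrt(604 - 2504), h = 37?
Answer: -178647/401441 + 705*I*sqrt(19)/401441 ≈ -0.44501 + 0.007655*I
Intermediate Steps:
E = 10*I*sqrt(19) (E = sqrt(-1900) = 10*I*sqrt(19) ≈ 43.589*I)
Q(C) = 37 + C (Q(C) = C + 37 = 37 + C)
O = 1128/(2534 + 10*I*sqrt(19)) (O = (1080 + (37 + 11))/(10*I*sqrt(19) + 2534) = (1080 + 48)/(2534 + 10*I*sqrt(19)) = 1128/(2534 + 10*I*sqrt(19)) ≈ 0.44501 - 0.007655*I)
-O = -(178647/401441 - 705*I*sqrt(19)/401441) = -178647/401441 + 705*I*sqrt(19)/401441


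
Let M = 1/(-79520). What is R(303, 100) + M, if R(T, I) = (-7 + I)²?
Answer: 687768479/79520 ≈ 8649.0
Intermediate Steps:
M = -1/79520 ≈ -1.2575e-5
R(303, 100) + M = (-7 + 100)² - 1/79520 = 93² - 1/79520 = 8649 - 1/79520 = 687768479/79520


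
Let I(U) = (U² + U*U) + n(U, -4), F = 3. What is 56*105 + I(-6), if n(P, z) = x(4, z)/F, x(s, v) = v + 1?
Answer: 5951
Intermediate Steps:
x(s, v) = 1 + v
n(P, z) = ⅓ + z/3 (n(P, z) = (1 + z)/3 = (1 + z)*(⅓) = ⅓ + z/3)
I(U) = -1 + 2*U² (I(U) = (U² + U*U) + (⅓ + (⅓)*(-4)) = (U² + U²) + (⅓ - 4/3) = 2*U² - 1 = -1 + 2*U²)
56*105 + I(-6) = 56*105 + (-1 + 2*(-6)²) = 5880 + (-1 + 2*36) = 5880 + (-1 + 72) = 5880 + 71 = 5951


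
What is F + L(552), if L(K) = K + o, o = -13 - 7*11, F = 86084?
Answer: 86546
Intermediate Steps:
o = -90 (o = -13 - 77 = -90)
L(K) = -90 + K (L(K) = K - 90 = -90 + K)
F + L(552) = 86084 + (-90 + 552) = 86084 + 462 = 86546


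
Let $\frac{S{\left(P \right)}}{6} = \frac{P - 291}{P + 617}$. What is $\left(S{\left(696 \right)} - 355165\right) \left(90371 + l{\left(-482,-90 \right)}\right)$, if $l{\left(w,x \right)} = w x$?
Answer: $- \frac{62371998835465}{1313} \approx -4.7503 \cdot 10^{10}$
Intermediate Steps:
$S{\left(P \right)} = \frac{6 \left(-291 + P\right)}{617 + P}$ ($S{\left(P \right)} = 6 \frac{P - 291}{P + 617} = 6 \frac{-291 + P}{617 + P} = \frac{6 \left(-291 + P\right)}{617 + P}$)
$\left(S{\left(696 \right)} - 355165\right) \left(90371 + l{\left(-482,-90 \right)}\right) = \left(\frac{6 \left(-291 + 696\right)}{617 + 696} - 355165\right) \left(90371 - -43380\right) = \left(6 \cdot \frac{1}{1313} \cdot 405 - 355165\right) \left(90371 + 43380\right) = \left(6 \cdot \frac{1}{1313} \cdot 405 - 355165\right) 133751 = \left(\frac{2430}{1313} - 355165\right) 133751 = \left(- \frac{466329215}{1313}\right) 133751 = - \frac{62371998835465}{1313}$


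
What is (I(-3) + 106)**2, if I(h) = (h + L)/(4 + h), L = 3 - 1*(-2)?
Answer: 11664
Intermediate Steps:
L = 5 (L = 3 + 2 = 5)
I(h) = (5 + h)/(4 + h) (I(h) = (h + 5)/(4 + h) = (5 + h)/(4 + h))
(I(-3) + 106)**2 = ((5 - 3)/(4 - 3) + 106)**2 = (2/1 + 106)**2 = (1*2 + 106)**2 = (2 + 106)**2 = 108**2 = 11664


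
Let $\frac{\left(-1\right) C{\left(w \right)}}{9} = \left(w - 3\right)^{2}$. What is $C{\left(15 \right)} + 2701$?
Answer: $1405$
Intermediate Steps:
$C{\left(w \right)} = - 9 \left(-3 + w\right)^{2}$ ($C{\left(w \right)} = - 9 \left(w - 3\right)^{2} = - 9 \left(-3 + w\right)^{2}$)
$C{\left(15 \right)} + 2701 = - 9 \left(-3 + 15\right)^{2} + 2701 = - 9 \cdot 12^{2} + 2701 = \left(-9\right) 144 + 2701 = -1296 + 2701 = 1405$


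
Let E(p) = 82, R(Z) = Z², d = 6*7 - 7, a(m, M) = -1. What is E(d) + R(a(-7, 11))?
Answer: 83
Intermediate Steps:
d = 35 (d = 42 - 7 = 35)
E(d) + R(a(-7, 11)) = 82 + (-1)² = 82 + 1 = 83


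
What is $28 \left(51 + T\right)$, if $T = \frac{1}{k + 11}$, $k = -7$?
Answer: $1435$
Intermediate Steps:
$T = \frac{1}{4}$ ($T = \frac{1}{-7 + 11} = \frac{1}{4} \approx 0.25$)
$28 \left(51 + T\right) = 28 \left(51 + \frac{1}{4}\right) = 28 \cdot \frac{205}{4} = 1435$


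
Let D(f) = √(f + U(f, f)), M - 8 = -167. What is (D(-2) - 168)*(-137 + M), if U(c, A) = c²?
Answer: 49728 - 296*√2 ≈ 49309.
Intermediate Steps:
M = -159 (M = 8 - 167 = -159)
D(f) = √(f + f²)
(D(-2) - 168)*(-137 + M) = (√(-2*(1 - 2)) - 168)*(-137 - 159) = (√(-2*(-1)) - 168)*(-296) = (√2 - 168)*(-296) = (-168 + √2)*(-296) = 49728 - 296*√2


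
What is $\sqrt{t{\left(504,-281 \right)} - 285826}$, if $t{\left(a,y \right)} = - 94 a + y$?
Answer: $i \sqrt{333483} \approx 577.48 i$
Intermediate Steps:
$t{\left(a,y \right)} = y - 94 a$
$\sqrt{t{\left(504,-281 \right)} - 285826} = \sqrt{\left(-281 - 47376\right) - 285826} = \sqrt{-47657 - 285826} = \sqrt{-333483} = i \sqrt{333483}$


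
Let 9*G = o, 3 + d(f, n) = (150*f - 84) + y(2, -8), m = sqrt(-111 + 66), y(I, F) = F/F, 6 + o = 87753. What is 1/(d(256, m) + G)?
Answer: 3/144191 ≈ 2.0806e-5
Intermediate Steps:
o = 87747 (o = -6 + 87753 = 87747)
y(I, F) = 1
m = 3*I*sqrt(5) (m = sqrt(-45) = 3*I*sqrt(5) ≈ 6.7082*I)
d(f, n) = -86 + 150*f (d(f, n) = -3 + ((150*f - 84) + 1) = -3 + ((-84 + 150*f) + 1) = -3 + (-83 + 150*f) = -86 + 150*f)
G = 29249/3 (G = (1/9)*87747 = 29249/3 ≈ 9749.7)
1/(d(256, m) + G) = 1/((-86 + 150*256) + 29249/3) = 1/((-86 + 38400) + 29249/3) = 1/(38314 + 29249/3) = 1/(144191/3) = 3/144191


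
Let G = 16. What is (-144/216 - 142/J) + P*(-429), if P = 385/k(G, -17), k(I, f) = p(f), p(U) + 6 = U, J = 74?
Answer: 18326714/2553 ≈ 7178.5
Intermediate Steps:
p(U) = -6 + U
k(I, f) = -6 + f
P = -385/23 (P = 385/(-6 - 17) = 385/(-23) = 385*(-1/23) = -385/23 ≈ -16.739)
(-144/216 - 142/J) + P*(-429) = (-144/216 - 142/74) - 385/23*(-429) = (-144*1/216 - 142*1/74) + 165165/23 = (-⅔ - 71/37) + 165165/23 = -287/111 + 165165/23 = 18326714/2553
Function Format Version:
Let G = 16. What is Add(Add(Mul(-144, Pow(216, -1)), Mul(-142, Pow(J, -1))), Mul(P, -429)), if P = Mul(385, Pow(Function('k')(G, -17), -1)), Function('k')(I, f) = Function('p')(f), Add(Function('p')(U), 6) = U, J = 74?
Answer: Rational(18326714, 2553) ≈ 7178.5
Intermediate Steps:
Function('p')(U) = Add(-6, U)
Function('k')(I, f) = Add(-6, f)
P = Rational(-385, 23) (P = Mul(385, Pow(Add(-6, -17), -1)) = Mul(385, Pow(-23, -1)) = Mul(385, Rational(-1, 23)) = Rational(-385, 23) ≈ -16.739)
Add(Add(Mul(-144, Pow(216, -1)), Mul(-142, Pow(J, -1))), Mul(P, -429)) = Add(Add(Mul(-144, Pow(216, -1)), Mul(-142, Pow(74, -1))), Mul(Rational(-385, 23), -429)) = Add(Add(Mul(-144, Rational(1, 216)), Mul(-142, Rational(1, 74))), Rational(165165, 23)) = Add(Add(Rational(-2, 3), Rational(-71, 37)), Rational(165165, 23)) = Add(Rational(-287, 111), Rational(165165, 23)) = Rational(18326714, 2553)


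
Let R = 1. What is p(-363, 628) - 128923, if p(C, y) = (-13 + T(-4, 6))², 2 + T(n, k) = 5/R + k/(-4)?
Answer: -515163/4 ≈ -1.2879e+5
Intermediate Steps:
T(n, k) = 3 - k/4 (T(n, k) = -2 + (5/1 + k/(-4)) = -2 + (5*1 + k*(-¼)) = -2 + (5 - k/4) = 3 - k/4)
p(C, y) = 529/4 (p(C, y) = (-13 + (3 - ¼*6))² = (-13 + (3 - 3/2))² = (-13 + 3/2)² = (-23/2)² = 529/4)
p(-363, 628) - 128923 = 529/4 - 128923 = -515163/4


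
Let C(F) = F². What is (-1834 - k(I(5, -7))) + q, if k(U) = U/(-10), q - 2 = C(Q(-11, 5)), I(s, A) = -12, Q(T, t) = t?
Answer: -9041/5 ≈ -1808.2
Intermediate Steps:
q = 27 (q = 2 + 5² = 2 + 25 = 27)
k(U) = -U/10 (k(U) = U*(-⅒) = -U/10)
(-1834 - k(I(5, -7))) + q = (-1834 - (-1)*(-12)/10) + 27 = (-1834 - 1*6/5) + 27 = (-1834 - 6/5) + 27 = -9176/5 + 27 = -9041/5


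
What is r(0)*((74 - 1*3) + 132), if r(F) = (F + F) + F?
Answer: 0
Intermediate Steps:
r(F) = 3*F (r(F) = 2*F + F = 3*F)
r(0)*((74 - 1*3) + 132) = (3*0)*((74 - 1*3) + 132) = 0*((74 - 3) + 132) = 0*(71 + 132) = 0*203 = 0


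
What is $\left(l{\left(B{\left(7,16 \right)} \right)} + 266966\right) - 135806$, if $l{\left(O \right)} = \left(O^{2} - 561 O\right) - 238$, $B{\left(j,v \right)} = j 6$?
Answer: $109124$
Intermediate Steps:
$B{\left(j,v \right)} = 6 j$
$l{\left(O \right)} = -238 + O^{2} - 561 O$
$\left(l{\left(B{\left(7,16 \right)} \right)} + 266966\right) - 135806 = \left(\left(-238 + \left(6 \cdot 7\right)^{2} - 561 \cdot 6 \cdot 7\right) + 266966\right) - 135806 = \left(\left(-238 + 42^{2} - 23562\right) + 266966\right) - 135806 = \left(\left(-238 + 1764 - 23562\right) + 266966\right) - 135806 = \left(-22036 + 266966\right) - 135806 = 244930 - 135806 = 109124$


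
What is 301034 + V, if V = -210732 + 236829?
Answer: 327131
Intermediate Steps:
V = 26097
301034 + V = 301034 + 26097 = 327131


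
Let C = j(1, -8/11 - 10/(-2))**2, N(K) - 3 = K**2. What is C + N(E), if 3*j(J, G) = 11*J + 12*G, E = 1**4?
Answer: 473581/1089 ≈ 434.88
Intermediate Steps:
E = 1
N(K) = 3 + K**2
j(J, G) = 4*G + 11*J/3 (j(J, G) = (11*J + 12*G)/3 = 4*G + 11*J/3)
C = 469225/1089 (C = (4*(-8/11 - 10/(-2)) + (11/3)*1)**2 = (4*(-8*1/11 - 10*(-1/2)) + 11/3)**2 = (4*(-8/11 + 5) + 11/3)**2 = (4*(47/11) + 11/3)**2 = (188/11 + 11/3)**2 = (685/33)**2 = 469225/1089 ≈ 430.88)
C + N(E) = 469225/1089 + (3 + 1**2) = 469225/1089 + (3 + 1) = 469225/1089 + 4 = 473581/1089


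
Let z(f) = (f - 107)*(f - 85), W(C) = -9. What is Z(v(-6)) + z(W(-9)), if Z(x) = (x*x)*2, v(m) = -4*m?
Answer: 12056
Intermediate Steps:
Z(x) = 2*x**2 (Z(x) = x**2*2 = 2*x**2)
z(f) = (-107 + f)*(-85 + f)
Z(v(-6)) + z(W(-9)) = 2*(-4*(-6))**2 + (9095 + (-9)**2 - 192*(-9)) = 2*24**2 + (9095 + 81 + 1728) = 2*576 + 10904 = 1152 + 10904 = 12056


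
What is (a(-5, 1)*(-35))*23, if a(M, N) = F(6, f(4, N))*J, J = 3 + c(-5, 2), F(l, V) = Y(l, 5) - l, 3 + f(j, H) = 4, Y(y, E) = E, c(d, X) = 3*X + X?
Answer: 8855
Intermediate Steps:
c(d, X) = 4*X
f(j, H) = 1 (f(j, H) = -3 + 4 = 1)
F(l, V) = 5 - l
J = 11 (J = 3 + 4*2 = 3 + 8 = 11)
a(M, N) = -11 (a(M, N) = (5 - 1*6)*11 = (5 - 6)*11 = -1*11 = -11)
(a(-5, 1)*(-35))*23 = -11*(-35)*23 = 385*23 = 8855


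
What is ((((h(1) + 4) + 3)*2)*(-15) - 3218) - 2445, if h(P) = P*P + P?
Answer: -5933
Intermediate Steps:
h(P) = P + P² (h(P) = P² + P = P + P²)
((((h(1) + 4) + 3)*2)*(-15) - 3218) - 2445 = ((((1*(1 + 1) + 4) + 3)*2)*(-15) - 3218) - 2445 = ((((1*2 + 4) + 3)*2)*(-15) - 3218) - 2445 = ((((2 + 4) + 3)*2)*(-15) - 3218) - 2445 = (((6 + 3)*2)*(-15) - 3218) - 2445 = ((9*2)*(-15) - 3218) - 2445 = (18*(-15) - 3218) - 2445 = (-270 - 3218) - 2445 = -3488 - 2445 = -5933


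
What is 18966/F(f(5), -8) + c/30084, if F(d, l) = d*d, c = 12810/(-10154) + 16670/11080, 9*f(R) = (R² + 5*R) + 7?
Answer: 28886888618370995/61092754362384 ≈ 472.84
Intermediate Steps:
f(R) = 7/9 + R²/9 + 5*R/9 (f(R) = ((R² + 5*R) + 7)/9 = (7 + R² + 5*R)/9 = 7/9 + R²/9 + 5*R/9)
c = 1366619/5625316 (c = 12810*(-1/10154) + 16670*(1/11080) = -6405/5077 + 1667/1108 = 1366619/5625316 ≈ 0.24294)
F(d, l) = d²
18966/F(f(5), -8) + c/30084 = 18966/((7/9 + (⅑)*5² + (5/9)*5)²) + (1366619/5625316)/30084 = 18966/((7/9 + (⅑)*25 + 25/9)²) + (1366619/5625316)*(1/30084) = 18966/((7/9 + 25/9 + 25/9)²) + 1366619/169232006544 = 18966/((19/3)²) + 1366619/169232006544 = 18966/(361/9) + 1366619/169232006544 = 18966*(9/361) + 1366619/169232006544 = 170694/361 + 1366619/169232006544 = 28886888618370995/61092754362384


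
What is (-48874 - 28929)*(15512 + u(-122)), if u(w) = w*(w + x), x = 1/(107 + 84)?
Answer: -451686405742/191 ≈ -2.3649e+9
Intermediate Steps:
x = 1/191 ≈ 0.0052356
u(w) = w*(1/191 + w) (u(w) = w*(w + 1/191) = w*(1/191 + w))
(-48874 - 28929)*(15512 + u(-122)) = (-48874 - 28929)*(15512 - 122*(1/191 - 122)) = -77803*(15512 - 122*(-23301/191)) = -77803*(15512 + 2842722/191) = -77803*5805514/191 = -451686405742/191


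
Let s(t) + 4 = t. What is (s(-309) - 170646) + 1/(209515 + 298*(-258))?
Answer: -22674463128/132631 ≈ -1.7096e+5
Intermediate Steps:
s(t) = -4 + t
(s(-309) - 170646) + 1/(209515 + 298*(-258)) = ((-4 - 309) - 170646) + 1/(209515 + 298*(-258)) = (-313 - 170646) + 1/(209515 - 76884) = -170959 + 1/132631 = -22674463128/132631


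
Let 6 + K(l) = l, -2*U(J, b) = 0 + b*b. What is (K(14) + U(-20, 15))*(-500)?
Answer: 52250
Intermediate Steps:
U(J, b) = -b**2/2 (U(J, b) = -(0 + b*b)/2 = -(0 + b**2)/2 = -b**2/2)
K(l) = -6 + l
(K(14) + U(-20, 15))*(-500) = ((-6 + 14) - 1/2*15**2)*(-500) = (8 - 1/2*225)*(-500) = (8 - 225/2)*(-500) = -209/2*(-500) = 52250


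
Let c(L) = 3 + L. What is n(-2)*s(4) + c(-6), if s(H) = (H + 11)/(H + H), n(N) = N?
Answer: -27/4 ≈ -6.7500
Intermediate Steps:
s(H) = (11 + H)/(2*H) (s(H) = (11 + H)/((2*H)) = (11 + H)*(1/(2*H)) = (11 + H)/(2*H))
n(-2)*s(4) + c(-6) = -(11 + 4)/4 + (3 - 6) = -15/4 - 3 = -27/4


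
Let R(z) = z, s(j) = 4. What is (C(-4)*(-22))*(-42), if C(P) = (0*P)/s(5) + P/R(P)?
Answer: 924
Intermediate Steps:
C(P) = 1 (C(P) = (0*P)/4 + P/P = 0*(1/4) + 1 = 0 + 1 = 1)
(C(-4)*(-22))*(-42) = (1*(-22))*(-42) = -22*(-42) = 924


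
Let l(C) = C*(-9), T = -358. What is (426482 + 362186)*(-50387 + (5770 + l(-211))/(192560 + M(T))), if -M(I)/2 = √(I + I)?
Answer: -92092568022786526744/2317459779 + 1512073723*I*√179/2317459779 ≈ -3.9739e+10 + 8.7295*I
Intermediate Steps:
l(C) = -9*C
M(I) = -2*√2*√I (M(I) = -2*√(I + I) = -2*√2*√I)
(426482 + 362186)*(-50387 + (5770 + l(-211))/(192560 + M(T))) = (426482 + 362186)*(-50387 + (5770 - 9*(-211))/(192560 - 2*√2*√(-358))) = 788668*(-50387 + (5770 + 1899)/(192560 - 2*√2*I*√358)) = 788668*(-50387 + 7669/(192560 - 4*I*√179)) = -39738614516 + 6048294892/(192560 - 4*I*√179)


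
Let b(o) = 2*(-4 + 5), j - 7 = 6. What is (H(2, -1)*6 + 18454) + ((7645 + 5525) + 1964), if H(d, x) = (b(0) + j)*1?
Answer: 33678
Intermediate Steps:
j = 13 (j = 7 + 6 = 13)
b(o) = 2 (b(o) = 2*1 = 2)
H(d, x) = 15 (H(d, x) = (2 + 13)*1 = 15*1 = 15)
(H(2, -1)*6 + 18454) + ((7645 + 5525) + 1964) = (15*6 + 18454) + ((7645 + 5525) + 1964) = (90 + 18454) + (13170 + 1964) = 18544 + 15134 = 33678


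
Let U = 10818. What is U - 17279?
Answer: -6461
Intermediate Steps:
U - 17279 = 10818 - 17279 = -6461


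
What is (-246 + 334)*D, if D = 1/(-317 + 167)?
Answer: -44/75 ≈ -0.58667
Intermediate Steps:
D = -1/150 (D = 1/(-150) = -1/150 ≈ -0.0066667)
(-246 + 334)*D = (-246 + 334)*(-1/150) = 88*(-1/150) = -44/75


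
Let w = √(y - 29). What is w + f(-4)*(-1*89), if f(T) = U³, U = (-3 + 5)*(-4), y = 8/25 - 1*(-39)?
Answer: 45568 + √258/5 ≈ 45571.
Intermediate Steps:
y = 983/25 (y = 8*(1/25) + 39 = 8/25 + 39 = 983/25 ≈ 39.320)
U = -8 (U = 2*(-4) = -8)
w = √258/5 (w = √(983/25 - 29) = √(258/25) = √258/5 ≈ 3.2125)
f(T) = -512 (f(T) = (-8)³ = -512)
w + f(-4)*(-1*89) = √258/5 - (-512)*89 = √258/5 - 512*(-89) = √258/5 + 45568 = 45568 + √258/5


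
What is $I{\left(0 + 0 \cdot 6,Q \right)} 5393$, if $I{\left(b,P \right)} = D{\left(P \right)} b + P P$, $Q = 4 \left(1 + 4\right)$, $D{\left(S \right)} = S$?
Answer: $2157200$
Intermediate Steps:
$Q = 20$ ($Q = 4 \cdot 5 = 20$)
$I{\left(b,P \right)} = P^{2} + P b$ ($I{\left(b,P \right)} = P b + P P = P b + P^{2} = P^{2} + P b$)
$I{\left(0 + 0 \cdot 6,Q \right)} 5393 = 20 \left(20 + \left(0 + 0 \cdot 6\right)\right) 5393 = 20 \left(20 + \left(0 + 0\right)\right) 5393 = 20 \left(20 + 0\right) 5393 = 20 \cdot 20 \cdot 5393 = 400 \cdot 5393 = 2157200$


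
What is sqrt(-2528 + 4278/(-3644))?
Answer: I*sqrt(8396058410)/1822 ≈ 50.291*I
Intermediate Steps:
sqrt(-2528 + 4278/(-3644)) = sqrt(-2528 + 4278*(-1/3644)) = sqrt(-2528 - 2139/1822) = sqrt(-4608155/1822) = I*sqrt(8396058410)/1822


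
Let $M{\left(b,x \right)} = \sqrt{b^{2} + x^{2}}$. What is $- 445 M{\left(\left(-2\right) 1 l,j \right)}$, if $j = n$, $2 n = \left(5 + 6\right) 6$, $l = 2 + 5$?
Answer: $- 445 \sqrt{1285} \approx -15952.0$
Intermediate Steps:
$l = 7$
$n = 33$ ($n = \frac{\left(5 + 6\right) 6}{2} = \frac{11 \cdot 6}{2} = \frac{1}{2} \cdot 66 = 33$)
$j = 33$
$- 445 M{\left(\left(-2\right) 1 l,j \right)} = - 445 \sqrt{\left(\left(-2\right) 1 \cdot 7\right)^{2} + 33^{2}} = - 445 \sqrt{\left(\left(-2\right) 7\right)^{2} + 1089} = - 445 \sqrt{\left(-14\right)^{2} + 1089} = - 445 \sqrt{196 + 1089} = - 445 \sqrt{1285}$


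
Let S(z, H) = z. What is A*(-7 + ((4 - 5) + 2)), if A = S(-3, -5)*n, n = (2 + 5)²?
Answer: 882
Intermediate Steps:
n = 49 (n = 7² = 49)
A = -147 (A = -3*49 = -147)
A*(-7 + ((4 - 5) + 2)) = -147*(-7 + ((4 - 5) + 2)) = -147*(-7 + (-1 + 2)) = -147*(-7 + 1) = -147*(-6) = 882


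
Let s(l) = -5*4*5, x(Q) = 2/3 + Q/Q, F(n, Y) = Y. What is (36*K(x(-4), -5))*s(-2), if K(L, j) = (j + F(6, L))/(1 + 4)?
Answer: 2400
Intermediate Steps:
x(Q) = 5/3 (x(Q) = 2*(1/3) + 1 = 2/3 + 1 = 5/3)
s(l) = -100 (s(l) = -20*5 = -100)
K(L, j) = L/5 + j/5 (K(L, j) = (j + L)/(1 + 4) = (L + j)/5 = (L + j)*(1/5) = L/5 + j/5)
(36*K(x(-4), -5))*s(-2) = (36*((1/5)*(5/3) + (1/5)*(-5)))*(-100) = (36*(1/3 - 1))*(-100) = (36*(-2/3))*(-100) = -24*(-100) = 2400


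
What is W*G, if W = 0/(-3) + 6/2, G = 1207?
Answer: 3621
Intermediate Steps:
W = 3 (W = 0*(-1/3) + 6*(1/2) = 0 + 3 = 3)
W*G = 3*1207 = 3621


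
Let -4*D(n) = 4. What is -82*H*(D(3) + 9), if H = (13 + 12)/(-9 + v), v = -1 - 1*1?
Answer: 16400/11 ≈ 1490.9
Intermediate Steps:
v = -2 (v = -1 - 1 = -2)
D(n) = -1 (D(n) = -1/4*4 = -1)
H = -25/11 (H = (13 + 12)/(-9 - 2) = 25/(-11) = 25*(-1/11) = -25/11 ≈ -2.2727)
-82*H*(D(3) + 9) = -(-2050)*(-1 + 9)/11 = -(-2050)*8/11 = -82*(-200/11) = 16400/11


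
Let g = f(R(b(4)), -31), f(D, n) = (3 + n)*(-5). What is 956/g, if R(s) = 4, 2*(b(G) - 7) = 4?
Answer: 239/35 ≈ 6.8286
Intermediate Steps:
b(G) = 9 (b(G) = 7 + (½)*4 = 7 + 2 = 9)
f(D, n) = -15 - 5*n
g = 140 (g = -15 - 5*(-31) = -15 + 155 = 140)
956/g = 956/140 = 956*(1/140) = 239/35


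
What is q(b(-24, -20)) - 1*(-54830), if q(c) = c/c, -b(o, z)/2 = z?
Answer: 54831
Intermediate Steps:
b(o, z) = -2*z
q(c) = 1
q(b(-24, -20)) - 1*(-54830) = 1 - 1*(-54830) = 1 + 54830 = 54831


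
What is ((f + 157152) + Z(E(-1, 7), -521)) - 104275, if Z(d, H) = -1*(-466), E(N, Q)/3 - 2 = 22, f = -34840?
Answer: 18503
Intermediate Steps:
E(N, Q) = 72 (E(N, Q) = 6 + 3*22 = 6 + 66 = 72)
Z(d, H) = 466
((f + 157152) + Z(E(-1, 7), -521)) - 104275 = ((-34840 + 157152) + 466) - 104275 = (122312 + 466) - 104275 = 122778 - 104275 = 18503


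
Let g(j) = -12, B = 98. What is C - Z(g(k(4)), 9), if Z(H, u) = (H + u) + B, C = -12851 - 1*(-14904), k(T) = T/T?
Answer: 1958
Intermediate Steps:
k(T) = 1
C = 2053 (C = -12851 + 14904 = 2053)
Z(H, u) = 98 + H + u (Z(H, u) = (H + u) + 98 = 98 + H + u)
C - Z(g(k(4)), 9) = 2053 - (98 - 12 + 9) = 2053 - 1*95 = 2053 - 95 = 1958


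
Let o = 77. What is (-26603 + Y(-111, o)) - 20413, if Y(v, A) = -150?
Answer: -47166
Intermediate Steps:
(-26603 + Y(-111, o)) - 20413 = (-26603 - 150) - 20413 = -26753 - 20413 = -47166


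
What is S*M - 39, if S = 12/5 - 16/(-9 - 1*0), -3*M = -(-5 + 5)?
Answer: -39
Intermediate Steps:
M = 0 (M = -(-1)*(-5 + 5)/3 = -(-1)*0/3 = -1/3*0 = 0)
S = 188/45 (S = 12*(1/5) - 16/(-9 + 0) = 12/5 - 16/(-9) = 12/5 - 16*(-1/9) = 12/5 + 16/9 = 188/45 ≈ 4.1778)
S*M - 39 = (188/45)*0 - 39 = 0 - 39 = -39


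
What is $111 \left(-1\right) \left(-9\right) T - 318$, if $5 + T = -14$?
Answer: $-19299$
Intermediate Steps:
$T = -19$ ($T = -5 - 14 = -19$)
$111 \left(-1\right) \left(-9\right) T - 318 = 111 \left(-1\right) \left(-9\right) \left(-19\right) - 318 = 111 \cdot 9 \left(-19\right) - 318 = 111 \left(-171\right) - 318 = -18981 - 318 = -19299$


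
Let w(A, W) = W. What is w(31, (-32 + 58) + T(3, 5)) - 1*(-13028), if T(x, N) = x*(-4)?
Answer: 13042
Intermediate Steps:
T(x, N) = -4*x
w(31, (-32 + 58) + T(3, 5)) - 1*(-13028) = ((-32 + 58) - 4*3) - 1*(-13028) = (26 - 12) + 13028 = 14 + 13028 = 13042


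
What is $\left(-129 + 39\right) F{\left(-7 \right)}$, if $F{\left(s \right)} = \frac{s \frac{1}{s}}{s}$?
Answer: $\frac{90}{7} \approx 12.857$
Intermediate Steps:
$F{\left(s \right)} = \frac{1}{s}$ ($F{\left(s \right)} = 1 \frac{1}{s} = \frac{1}{s}$)
$\left(-129 + 39\right) F{\left(-7 \right)} = \frac{-129 + 39}{-7} = \left(-90\right) \left(- \frac{1}{7}\right) = \frac{90}{7}$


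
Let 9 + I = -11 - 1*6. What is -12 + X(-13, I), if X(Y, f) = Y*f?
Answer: 326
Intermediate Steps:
I = -26 (I = -9 + (-11 - 1*6) = -9 + (-11 - 6) = -9 - 17 = -26)
-12 + X(-13, I) = -12 - 13*(-26) = -12 + 338 = 326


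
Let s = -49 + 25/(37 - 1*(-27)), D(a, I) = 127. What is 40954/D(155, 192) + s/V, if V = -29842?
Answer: 78217948249/242555776 ≈ 322.47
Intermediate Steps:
s = -3111/64 (s = -49 + 25/(37 + 27) = -49 + 25/64 = -3111/64 ≈ -48.609)
40954/D(155, 192) + s/V = 40954/127 - 3111/64/(-29842) = 40954*(1/127) - 3111/64*(-1/29842) = 40954/127 + 3111/1909888 = 78217948249/242555776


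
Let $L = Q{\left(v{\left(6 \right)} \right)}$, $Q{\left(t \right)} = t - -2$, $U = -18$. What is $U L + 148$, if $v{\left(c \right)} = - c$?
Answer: $220$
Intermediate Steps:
$Q{\left(t \right)} = 2 + t$ ($Q{\left(t \right)} = t + 2 = 2 + t$)
$L = -4$ ($L = 2 - 6 = -4$)
$U L + 148 = \left(-18\right) \left(-4\right) + 148 = 72 + 148 = 220$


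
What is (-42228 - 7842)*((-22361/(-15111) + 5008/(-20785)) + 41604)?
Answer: -43619188963919506/20938809 ≈ -2.0832e+9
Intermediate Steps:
(-42228 - 7842)*((-22361/(-15111) + 5008/(-20785)) + 41604) = -50070*((-22361*(-1/15111) + 5008*(-1/20785)) + 41604) = -50070*((22361/15111 - 5008/20785) + 41604) = -50070*(389097497/314082135 + 41604) = -50070*13067462242037/314082135 = -43619188963919506/20938809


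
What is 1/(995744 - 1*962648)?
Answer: 1/33096 ≈ 3.0215e-5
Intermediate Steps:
1/(995744 - 1*962648) = 1/(995744 - 962648) = 1/33096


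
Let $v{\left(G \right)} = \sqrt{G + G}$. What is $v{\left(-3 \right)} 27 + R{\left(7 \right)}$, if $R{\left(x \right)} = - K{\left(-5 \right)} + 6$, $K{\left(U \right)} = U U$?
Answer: $-19 + 27 i \sqrt{6} \approx -19.0 + 66.136 i$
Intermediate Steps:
$K{\left(U \right)} = U^{2}$
$v{\left(G \right)} = \sqrt{2} \sqrt{G}$ ($v{\left(G \right)} = \sqrt{2 G} = \sqrt{2} \sqrt{G}$)
$R{\left(x \right)} = -19$ ($R{\left(x \right)} = - \left(-5\right)^{2} + 6 = \left(-1\right) 25 + 6 = -25 + 6 = -19$)
$v{\left(-3 \right)} 27 + R{\left(7 \right)} = \sqrt{2} \sqrt{-3} \cdot 27 - 19 = \sqrt{2} i \sqrt{3} \cdot 27 - 19 = i \sqrt{6} \cdot 27 - 19 = 27 i \sqrt{6} - 19 = -19 + 27 i \sqrt{6}$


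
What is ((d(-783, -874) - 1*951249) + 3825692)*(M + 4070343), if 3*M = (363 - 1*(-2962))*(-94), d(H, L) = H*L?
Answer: 42344128588015/3 ≈ 1.4115e+13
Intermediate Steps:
M = -312550/3 (M = ((363 - 1*(-2962))*(-94))/3 = ((363 + 2962)*(-94))/3 = (3325*(-94))/3 = (1/3)*(-312550) = -312550/3 ≈ -1.0418e+5)
((d(-783, -874) - 1*951249) + 3825692)*(M + 4070343) = ((-783*(-874) - 1*951249) + 3825692)*(-312550/3 + 4070343) = ((684342 - 951249) + 3825692)*(11898479/3) = (-266907 + 3825692)*(11898479/3) = 3558785*(11898479/3) = 42344128588015/3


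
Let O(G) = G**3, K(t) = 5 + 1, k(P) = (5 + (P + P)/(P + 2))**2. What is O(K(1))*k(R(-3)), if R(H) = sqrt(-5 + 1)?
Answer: 7560 + 2592*I ≈ 7560.0 + 2592.0*I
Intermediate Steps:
R(H) = 2*I (R(H) = sqrt(-4) = 2*I)
k(P) = (5 + 2*P/(2 + P))**2 (k(P) = (5 + (2*P)/(2 + P))**2 = (5 + 2*P/(2 + P))**2)
K(t) = 6
O(K(1))*k(R(-3)) = 6**3*((10 + 7*(2*I))**2/(2 + 2*I)**2) = 216*((10 + 14*I)**2/(2 + 2*I)**2) = 216*(10 + 14*I)**2/(2 + 2*I)**2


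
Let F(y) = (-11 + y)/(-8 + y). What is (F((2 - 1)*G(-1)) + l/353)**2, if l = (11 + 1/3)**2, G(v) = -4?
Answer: 420619081/161493264 ≈ 2.6046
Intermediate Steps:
F(y) = (-11 + y)/(-8 + y)
l = 1156/9 (l = (11 + 1/3)**2 = (34/3)**2 = 1156/9 ≈ 128.44)
(F((2 - 1)*G(-1)) + l/353)**2 = ((-11 + (2 - 1)*(-4))/(-8 + (2 - 1)*(-4)) + (1156/9)/353)**2 = ((-11 + 1*(-4))/(-8 + 1*(-4)) + (1156/9)*(1/353))**2 = ((-11 - 4)/(-8 - 4) + 1156/3177)**2 = (-15/(-12) + 1156/3177)**2 = (-1/12*(-15) + 1156/3177)**2 = (5/4 + 1156/3177)**2 = (20509/12708)**2 = 420619081/161493264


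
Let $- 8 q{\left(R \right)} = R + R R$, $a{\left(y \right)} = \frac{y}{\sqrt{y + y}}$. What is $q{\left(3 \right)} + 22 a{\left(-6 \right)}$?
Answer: $- \frac{3}{2} + 22 i \sqrt{3} \approx -1.5 + 38.105 i$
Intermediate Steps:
$a{\left(y \right)} = \frac{\sqrt{2} \sqrt{y}}{2}$ ($a{\left(y \right)} = \frac{y}{\sqrt{2 y}} = \frac{y}{\sqrt{2} \sqrt{y}} = y \frac{\sqrt{2}}{2 \sqrt{y}} = \frac{\sqrt{2} \sqrt{y}}{2}$)
$q{\left(R \right)} = - \frac{R}{8} - \frac{R^{2}}{8}$ ($q{\left(R \right)} = - \frac{R + R R}{8} = - \frac{R + R^{2}}{8} = - \frac{R}{8} - \frac{R^{2}}{8}$)
$q{\left(3 \right)} + 22 a{\left(-6 \right)} = \left(- \frac{1}{8}\right) 3 \left(1 + 3\right) + 22 \frac{\sqrt{2} \sqrt{-6}}{2} = \left(- \frac{1}{8}\right) 3 \cdot 4 + 22 \frac{\sqrt{2} i \sqrt{6}}{2} = - \frac{3}{2} + 22 i \sqrt{3}$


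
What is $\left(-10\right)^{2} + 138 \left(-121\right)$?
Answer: $-16598$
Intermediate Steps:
$\left(-10\right)^{2} + 138 \left(-121\right) = 100 - 16698 = -16598$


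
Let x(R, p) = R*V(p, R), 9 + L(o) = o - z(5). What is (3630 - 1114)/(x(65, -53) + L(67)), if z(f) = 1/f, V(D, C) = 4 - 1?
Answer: 3145/316 ≈ 9.9525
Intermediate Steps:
V(D, C) = 3
z(f) = 1/f
L(o) = -46/5 + o (L(o) = -9 + (o - 1/5) = -9 + (o - 1*⅕) = -9 + (o - ⅕) = -9 + (-⅕ + o) = -46/5 + o)
x(R, p) = 3*R (x(R, p) = R*3 = 3*R)
(3630 - 1114)/(x(65, -53) + L(67)) = (3630 - 1114)/(3*65 + (-46/5 + 67)) = 2516/(195 + 289/5) = 2516/(1264/5) = 2516*(5/1264) = 3145/316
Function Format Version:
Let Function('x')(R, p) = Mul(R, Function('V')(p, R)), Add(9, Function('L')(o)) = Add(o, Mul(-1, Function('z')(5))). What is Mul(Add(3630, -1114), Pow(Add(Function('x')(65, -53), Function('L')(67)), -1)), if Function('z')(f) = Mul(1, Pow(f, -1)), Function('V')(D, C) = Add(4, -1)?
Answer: Rational(3145, 316) ≈ 9.9525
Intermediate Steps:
Function('V')(D, C) = 3
Function('z')(f) = Pow(f, -1)
Function('L')(o) = Add(Rational(-46, 5), o) (Function('L')(o) = Add(-9, Add(o, Mul(-1, Pow(5, -1)))) = Add(-9, Add(o, Mul(-1, Rational(1, 5)))) = Add(-9, Add(o, Rational(-1, 5))) = Add(-9, Add(Rational(-1, 5), o)) = Add(Rational(-46, 5), o))
Function('x')(R, p) = Mul(3, R) (Function('x')(R, p) = Mul(R, 3) = Mul(3, R))
Mul(Add(3630, -1114), Pow(Add(Function('x')(65, -53), Function('L')(67)), -1)) = Mul(Add(3630, -1114), Pow(Add(Mul(3, 65), Add(Rational(-46, 5), 67)), -1)) = Mul(2516, Pow(Add(195, Rational(289, 5)), -1)) = Mul(2516, Pow(Rational(1264, 5), -1)) = Mul(2516, Rational(5, 1264)) = Rational(3145, 316)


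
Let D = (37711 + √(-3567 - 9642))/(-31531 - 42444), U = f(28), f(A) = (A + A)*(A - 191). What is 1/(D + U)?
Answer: -3330263318415/30400341273230422 + 14795*I*√13209/91201023819691266 ≈ -0.00010955 + 1.8644e-11*I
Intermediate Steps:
f(A) = 2*A*(-191 + A) (f(A) = (2*A)*(-191 + A) = 2*A*(-191 + A))
U = -9128 (U = 2*28*(-191 + 28) = 2*28*(-163) = -9128)
D = -37711/73975 - I*√13209/73975 (D = (37711 + √(-13209))/(-73975) = (37711 + I*√13209)*(-1/73975) = -37711/73975 - I*√13209/73975 ≈ -0.50978 - 0.0015536*I)
1/(D + U) = 1/((-37711/73975 - I*√13209/73975) - 9128) = 1/(-675281511/73975 - I*√13209/73975)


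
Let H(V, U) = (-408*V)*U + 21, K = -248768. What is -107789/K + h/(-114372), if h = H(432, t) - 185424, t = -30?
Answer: -104746266769/2371007808 ≈ -44.178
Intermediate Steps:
H(V, U) = 21 - 408*U*V (H(V, U) = -408*U*V + 21 = 21 - 408*U*V)
h = 5102277 (h = (21 - 408*(-30)*432) - 185424 = (21 + 5287680) - 185424 = 5287701 - 185424 = 5102277)
-107789/K + h/(-114372) = -107789/(-248768) + 5102277/(-114372) = -107789*(-1/248768) + 5102277*(-1/114372) = 107789/248768 - 1700759/38124 = -104746266769/2371007808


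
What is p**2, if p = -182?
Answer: 33124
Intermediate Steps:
p**2 = (-182)**2 = 33124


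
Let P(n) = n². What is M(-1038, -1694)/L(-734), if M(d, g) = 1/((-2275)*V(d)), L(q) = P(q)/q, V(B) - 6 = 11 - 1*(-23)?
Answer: 1/66794000 ≈ 1.4971e-8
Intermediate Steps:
V(B) = 40 (V(B) = 6 + (11 - 1*(-23)) = 6 + (11 + 23) = 6 + 34 = 40)
L(q) = q (L(q) = q²/q = q)
M(d, g) = -1/91000 (M(d, g) = 1/(-2275*40) = -1/2275*1/40 = -1/91000)
M(-1038, -1694)/L(-734) = -1/91000/(-734) = -1/91000*(-1/734) = 1/66794000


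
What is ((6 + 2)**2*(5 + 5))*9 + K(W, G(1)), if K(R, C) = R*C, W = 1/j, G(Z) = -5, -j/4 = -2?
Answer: 46075/8 ≈ 5759.4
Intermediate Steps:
j = 8 (j = -4*(-2) = 8)
W = 1/8 ≈ 0.12500
K(R, C) = C*R
((6 + 2)**2*(5 + 5))*9 + K(W, G(1)) = ((6 + 2)**2*(5 + 5))*9 - 5*1/8 = (8**2*10)*9 - 5/8 = (64*10)*9 - 5/8 = 640*9 - 5/8 = 5760 - 5/8 = 46075/8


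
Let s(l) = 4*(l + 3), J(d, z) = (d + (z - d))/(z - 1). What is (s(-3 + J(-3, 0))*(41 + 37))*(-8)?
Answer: 0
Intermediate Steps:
J(d, z) = z/(-1 + z)
s(l) = 12 + 4*l (s(l) = 4*(3 + l) = 12 + 4*l)
(s(-3 + J(-3, 0))*(41 + 37))*(-8) = ((12 + 4*(-3 + 0/(-1 + 0)))*(41 + 37))*(-8) = ((12 + 4*(-3 + 0/(-1)))*78)*(-8) = ((12 + 4*(-3 + 0*(-1)))*78)*(-8) = ((12 + 4*(-3 + 0))*78)*(-8) = ((12 + 4*(-3))*78)*(-8) = ((12 - 12)*78)*(-8) = (0*78)*(-8) = 0*(-8) = 0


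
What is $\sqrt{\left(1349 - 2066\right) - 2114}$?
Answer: $i \sqrt{2831} \approx 53.207 i$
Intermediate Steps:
$\sqrt{\left(1349 - 2066\right) - 2114} = \sqrt{-717 - 2114} = \sqrt{-2831} = i \sqrt{2831}$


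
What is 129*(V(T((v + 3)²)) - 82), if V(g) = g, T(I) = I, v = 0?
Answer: -9417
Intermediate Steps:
129*(V(T((v + 3)²)) - 82) = 129*((0 + 3)² - 82) = 129*(3² - 82) = 129*(9 - 82) = 129*(-73) = -9417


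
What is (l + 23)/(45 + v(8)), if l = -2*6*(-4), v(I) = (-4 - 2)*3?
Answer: 71/27 ≈ 2.6296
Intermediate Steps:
v(I) = -18 (v(I) = -6*3 = -18)
l = 48 (l = -12*(-4) = 48)
(l + 23)/(45 + v(8)) = (48 + 23)/(45 - 18) = 71/27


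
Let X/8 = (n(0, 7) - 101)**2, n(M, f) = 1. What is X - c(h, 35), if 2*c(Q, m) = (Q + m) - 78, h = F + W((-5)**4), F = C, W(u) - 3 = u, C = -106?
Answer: 159521/2 ≈ 79761.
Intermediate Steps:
W(u) = 3 + u
F = -106
h = 522 (h = -106 + (3 + (-5)**4) = -106 + (3 + 625) = -106 + 628 = 522)
c(Q, m) = -39 + Q/2 + m/2 (c(Q, m) = ((Q + m) - 78)/2 = (-78 + Q + m)/2 = -39 + Q/2 + m/2)
X = 80000 (X = 8*(1 - 101)**2 = 8*(-100)**2 = 8*10000 = 80000)
X - c(h, 35) = 80000 - (-39 + (1/2)*522 + (1/2)*35) = 80000 - (-39 + 261 + 35/2) = 80000 - 1*479/2 = 80000 - 479/2 = 159521/2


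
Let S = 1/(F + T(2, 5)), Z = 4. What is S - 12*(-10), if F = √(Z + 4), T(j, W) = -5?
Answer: 2035/17 - 2*√2/17 ≈ 119.54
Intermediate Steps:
F = 2*√2 (F = √(4 + 4) = √8 = 2*√2 ≈ 2.8284)
S = 1/(-5 + 2*√2) (S = 1/(2*√2 - 5) = 1/(-5 + 2*√2) ≈ -0.46050)
S - 12*(-10) = (-5/17 - 2*√2/17) - 12*(-10) = (-5/17 - 2*√2/17) + 120 = 2035/17 - 2*√2/17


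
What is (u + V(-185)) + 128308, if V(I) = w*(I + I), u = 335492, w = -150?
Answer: 519300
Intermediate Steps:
V(I) = -300*I (V(I) = -150*(I + I) = -300*I)
(u + V(-185)) + 128308 = (335492 - 300*(-185)) + 128308 = (335492 + 55500) + 128308 = 390992 + 128308 = 519300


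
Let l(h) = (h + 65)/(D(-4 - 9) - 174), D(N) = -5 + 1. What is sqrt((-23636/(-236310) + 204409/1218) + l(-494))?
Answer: sqrt(776205401859859221285)/2134706385 ≈ 13.051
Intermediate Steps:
D(N) = -4
l(h) = -65/178 - h/178 (l(h) = (h + 65)/(-4 - 174) = (65 + h)/(-178) = (65 + h)*(-1/178) = -65/178 - h/178)
sqrt((-23636/(-236310) + 204409/1218) + l(-494)) = sqrt((-23636/(-236310) + 204409/1218) + (-65/178 - 1/178*(-494))) = sqrt((-23636*(-1/236310) + 204409*(1/1218)) + (-65/178 + 247/89)) = sqrt((11818/118155 + 204409/1218) + 429/178) = sqrt(8055446573/47970930 + 429/178) = sqrt(363612254741/2134706385) = sqrt(776205401859859221285)/2134706385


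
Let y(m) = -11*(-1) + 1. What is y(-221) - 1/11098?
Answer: 133175/11098 ≈ 12.000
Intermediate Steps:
y(m) = 12 (y(m) = 11 + 1 = 12)
y(-221) - 1/11098 = 12 - 1/11098 = 133175/11098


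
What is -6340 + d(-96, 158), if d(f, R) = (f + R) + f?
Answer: -6374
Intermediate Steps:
d(f, R) = R + 2*f (d(f, R) = (R + f) + f = R + 2*f)
-6340 + d(-96, 158) = -6340 + (158 + 2*(-96)) = -6340 + (158 - 192) = -6340 - 34 = -6374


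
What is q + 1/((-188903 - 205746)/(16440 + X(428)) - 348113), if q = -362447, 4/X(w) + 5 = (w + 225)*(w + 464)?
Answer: -1208288994337254389441/3333698428536251 ≈ -3.6245e+5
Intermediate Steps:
X(w) = 4/(-5 + (225 + w)*(464 + w)) (X(w) = 4/(-5 + (w + 225)*(w + 464)) = 4/(-5 + (225 + w)*(464 + w)))
q + 1/((-188903 - 205746)/(16440 + X(428)) - 348113) = -362447 + 1/((-188903 - 205746)/(16440 + 4/(104395 + 428² + 689*428)) - 348113) = -362447 + 1/(-394649/(16440 + 4/(104395 + 183184 + 294892)) - 348113) = -362447 + 1/(-394649/(16440 + 4/582471) - 348113) = -362447 + 1/(-394649/9575823244/582471 - 348113) = -362447 + 1/(-394649*582471/9575823244 - 348113) = -362447 + 1/(-229871597679/9575823244 - 348113) = -362447 + 1/(-3333698428536251/9575823244) = -362447 - 9575823244/3333698428536251 = -1208288994337254389441/3333698428536251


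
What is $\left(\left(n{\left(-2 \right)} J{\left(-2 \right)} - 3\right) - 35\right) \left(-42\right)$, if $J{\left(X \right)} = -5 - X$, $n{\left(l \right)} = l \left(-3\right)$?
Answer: $2352$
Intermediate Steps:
$n{\left(l \right)} = - 3 l$
$\left(\left(n{\left(-2 \right)} J{\left(-2 \right)} - 3\right) - 35\right) \left(-42\right) = \left(\left(\left(-3\right) \left(-2\right) \left(-5 - -2\right) - 3\right) - 35\right) \left(-42\right) = \left(\left(6 \left(-5 + 2\right) - 3\right) - 35\right) \left(-42\right) = \left(\left(6 \left(-3\right) - 3\right) - 35\right) \left(-42\right) = \left(\left(-18 - 3\right) - 35\right) \left(-42\right) = \left(-21 - 35\right) \left(-42\right) = \left(-56\right) \left(-42\right) = 2352$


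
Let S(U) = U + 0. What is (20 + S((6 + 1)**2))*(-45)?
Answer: -3105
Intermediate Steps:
S(U) = U
(20 + S((6 + 1)**2))*(-45) = (20 + (6 + 1)**2)*(-45) = (20 + 7**2)*(-45) = (20 + 49)*(-45) = 69*(-45) = -3105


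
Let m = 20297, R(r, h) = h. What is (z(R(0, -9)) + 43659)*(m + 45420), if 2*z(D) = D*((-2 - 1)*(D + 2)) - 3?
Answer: 2862829671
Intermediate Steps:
z(D) = -3/2 + D*(-6 - 3*D)/2 (z(D) = (D*((-2 - 1)*(D + 2)) - 3)/2 = (D*(-3*(2 + D)) - 3)/2 = (D*(-6 - 3*D) - 3)/2 = (-3 + D*(-6 - 3*D))/2 = -3/2 + D*(-6 - 3*D)/2)
(z(R(0, -9)) + 43659)*(m + 45420) = ((-3/2 - 3*(-9) - 3/2*(-9)²) + 43659)*(20297 + 45420) = ((-3/2 + 27 - 3/2*81) + 43659)*65717 = ((-3/2 + 27 - 243/2) + 43659)*65717 = (-96 + 43659)*65717 = 43563*65717 = 2862829671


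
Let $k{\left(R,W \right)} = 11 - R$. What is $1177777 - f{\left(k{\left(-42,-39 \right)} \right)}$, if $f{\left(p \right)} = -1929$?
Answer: $1179706$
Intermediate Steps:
$1177777 - f{\left(k{\left(-42,-39 \right)} \right)} = 1177777 - -1929 = 1177777 + 1929 = 1179706$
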